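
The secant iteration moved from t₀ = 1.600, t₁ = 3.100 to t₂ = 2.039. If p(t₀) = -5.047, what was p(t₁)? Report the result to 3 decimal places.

The secant line through (1.600, -5.047) and (3.100, p(t₁)) crosses zero at t₂ = 2.039.
So (1.600, -5.047), (3.100, p(t₁)), (2.039, 0) are collinear:
p(t₁) = -5.047 · (3.100 − 2.039) / (1.600 − 2.039) = -5.047 · (1.06100)/(-0.43900) = 12.19787

12.198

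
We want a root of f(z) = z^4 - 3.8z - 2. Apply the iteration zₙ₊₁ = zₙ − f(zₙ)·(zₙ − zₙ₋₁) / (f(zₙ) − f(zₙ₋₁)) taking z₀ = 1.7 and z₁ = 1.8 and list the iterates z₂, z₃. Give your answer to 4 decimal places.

1.7061, 1.7067

f(1.7) = -0.107900, f(1.8) = 1.657600
z₂ = 1.800000 − 1.657600·(1.800000 − 1.700000) / (1.657600 − (-0.107900)) = 1.800000 − (0.165760)/(1.765500) = 1.706112
f(1.706112) = -0.010370
z₃ = 1.706112 − (-0.010370)·(1.706112 − 1.800000) / (-0.010370 − 1.657600) = 1.706112 − (0.000974)/(-1.667970) = 1.706695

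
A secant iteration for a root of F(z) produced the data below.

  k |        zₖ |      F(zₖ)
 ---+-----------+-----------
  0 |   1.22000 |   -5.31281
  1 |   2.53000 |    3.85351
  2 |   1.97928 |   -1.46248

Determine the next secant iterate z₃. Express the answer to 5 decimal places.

z₃ = 1.97928 − (-1.46248)·(1.97928 − 2.53000) / (-1.46248 − 3.85351)
   = 1.97928 − (0.8054170)/(-5.3159900) = 2.1307884

2.13079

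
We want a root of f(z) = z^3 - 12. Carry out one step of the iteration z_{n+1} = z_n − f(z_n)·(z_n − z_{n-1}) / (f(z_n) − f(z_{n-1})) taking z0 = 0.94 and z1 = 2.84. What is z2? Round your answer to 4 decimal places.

1.9013

f(0.94) = -11.169416, f(2.84) = 10.906304
z2 = 2.840000 − 10.906304·(2.840000 − 0.940000) / (10.906304 − (-11.169416)) = 2.840000 − (20.721978)/(22.075720) = 1.901323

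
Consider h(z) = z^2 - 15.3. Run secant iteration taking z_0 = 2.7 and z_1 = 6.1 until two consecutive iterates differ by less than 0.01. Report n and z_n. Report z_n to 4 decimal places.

h(2.7) = -8.010000, h(6.1) = 21.910000
z_2 = 6.100000 − 21.910000·(3.400000)/(29.920000) = 3.610227;  |Δ| = 2.489773
h(3.610227) = -2.266259
z_3 = 3.610227 − (-2.266259)·(-2.489773)/(-24.176259) = 3.843616;  |Δ| = 0.233389
h(3.843616) = -0.526615
z_4 = 3.843616 − (-0.526615)·(0.233389)/(1.739644) = 3.914266;  |Δ| = 0.070650
h(3.914266) = 0.021480
z_5 = 3.914266 − 0.021480·(0.070650)/(0.548095) = 3.911497;  |Δ| = 0.002769
|z_5 − z_4| = 0.002769 < 0.01

n = 5, z_n = 3.9115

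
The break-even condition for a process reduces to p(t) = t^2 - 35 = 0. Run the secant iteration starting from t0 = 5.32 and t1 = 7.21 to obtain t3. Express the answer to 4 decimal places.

p(5.32) = -6.697600, p(7.21) = 16.984100
t2 = 7.210000 − 16.984100·(7.210000 − 5.320000) / (16.984100 − (-6.697600)) = 7.210000 − (32.099949)/(23.681700) = 5.854525
p(5.854525) = -0.724535
t3 = 5.854525 − (-0.724535)·(5.854525 − 7.210000) / (-0.724535 − 16.984100) = 5.854525 − (0.982090)/(-17.708635) = 5.909983

5.9100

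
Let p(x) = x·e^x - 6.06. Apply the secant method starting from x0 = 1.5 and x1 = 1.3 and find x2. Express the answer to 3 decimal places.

1.432

p(1.5) = 0.66253, p(1.3) = -1.28991
x2 = 1.30000 − (-1.28991)·(1.30000 − 1.50000) / (-1.28991 − 0.66253) = 1.30000 − (0.25798)/(-1.95245) = 1.43213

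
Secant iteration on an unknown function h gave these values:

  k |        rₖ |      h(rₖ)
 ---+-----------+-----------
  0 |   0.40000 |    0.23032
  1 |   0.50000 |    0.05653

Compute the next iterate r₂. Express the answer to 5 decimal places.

0.53253

r₂ = 0.50000 − 0.05653·(0.50000 − 0.40000) / (0.05653 − 0.23032)
   = 0.50000 − (0.0056530)/(-0.1737900) = 0.5325278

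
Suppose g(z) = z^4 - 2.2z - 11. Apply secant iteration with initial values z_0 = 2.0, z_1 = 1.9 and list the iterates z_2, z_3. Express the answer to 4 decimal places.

g(2.0) = 0.600000, g(1.9) = -2.147900
z_2 = 1.900000 − (-2.147900)·(1.900000 − 2.000000) / (-2.147900 − 0.600000) = 1.900000 − (0.214790)/(-2.747900) = 1.978165
g(1.978165) = -0.039319
z_3 = 1.978165 − (-0.039319)·(1.978165 − 1.900000) / (-0.039319 − (-2.147900)) = 1.978165 − (-0.003073)/(2.108581) = 1.979623

1.9782, 1.9796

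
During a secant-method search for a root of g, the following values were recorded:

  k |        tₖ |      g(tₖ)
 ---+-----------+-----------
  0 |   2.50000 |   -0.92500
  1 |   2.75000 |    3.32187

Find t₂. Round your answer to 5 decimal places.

2.55445

t₂ = 2.75000 − 3.32187·(2.75000 − 2.50000) / (3.32187 − (-0.92500))
   = 2.75000 − (0.8304675)/(4.2468700) = 2.5544519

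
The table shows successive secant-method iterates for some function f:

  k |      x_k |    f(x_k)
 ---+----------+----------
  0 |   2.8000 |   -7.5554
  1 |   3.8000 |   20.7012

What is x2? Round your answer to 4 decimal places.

3.0674

x2 = 3.8000 − 20.7012·(3.8000 − 2.8000) / (20.7012 − (-7.5554))
   = 3.8000 − (20.701200)/(28.256600) = 3.067385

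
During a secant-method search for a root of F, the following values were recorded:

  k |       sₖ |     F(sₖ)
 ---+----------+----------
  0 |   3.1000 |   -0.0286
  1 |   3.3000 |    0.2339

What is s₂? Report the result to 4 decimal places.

s₂ = 3.3000 − 0.2339·(3.3000 − 3.1000) / (0.2339 − (-0.0286))
   = 3.3000 − (0.046780)/(0.262500) = 3.121790

3.1218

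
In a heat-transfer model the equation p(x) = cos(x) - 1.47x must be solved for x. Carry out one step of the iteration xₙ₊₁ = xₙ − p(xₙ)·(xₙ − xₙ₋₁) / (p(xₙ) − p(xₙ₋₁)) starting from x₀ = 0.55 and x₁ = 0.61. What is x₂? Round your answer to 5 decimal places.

p(0.55) = 0.0440245, p(0.61) = -0.0770520
x₂ = 0.6100000 − (-0.0770520)·(0.6100000 − 0.5500000) / (-0.0770520 − 0.0440245) = 0.6100000 − (-0.0046231)/(-0.1210765) = 0.5718165

0.57182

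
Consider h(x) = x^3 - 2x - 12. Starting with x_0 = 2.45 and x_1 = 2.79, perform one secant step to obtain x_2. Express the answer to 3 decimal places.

2.568

h(2.45) = -2.19387, h(2.79) = 4.13764
x_2 = 2.79000 − 4.13764·(2.79000 − 2.45000) / (4.13764 − (-2.19387)) = 2.79000 − (1.40680)/(6.33151) = 2.56781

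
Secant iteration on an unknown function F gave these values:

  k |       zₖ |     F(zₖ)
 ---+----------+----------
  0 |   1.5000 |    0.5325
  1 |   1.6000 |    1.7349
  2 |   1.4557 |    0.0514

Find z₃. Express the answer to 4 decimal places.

z₃ = 1.4557 − 0.0514·(1.4557 − 1.6000) / (0.0514 − 1.7349)
   = 1.4557 − (-0.007417)/(-1.683500) = 1.451294

1.4513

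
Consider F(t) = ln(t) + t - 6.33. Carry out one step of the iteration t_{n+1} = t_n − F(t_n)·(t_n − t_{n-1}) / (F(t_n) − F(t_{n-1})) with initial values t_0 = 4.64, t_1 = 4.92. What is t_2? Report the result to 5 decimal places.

4.76841

F(4.64) = -0.1552856, F(4.92) = 0.1833085
t_2 = 4.9200000 − 0.1833085·(4.9200000 − 4.6400000) / (0.1833085 − (-0.1552856)) = 4.9200000 − (0.0513264)/(0.3385942) = 4.7684133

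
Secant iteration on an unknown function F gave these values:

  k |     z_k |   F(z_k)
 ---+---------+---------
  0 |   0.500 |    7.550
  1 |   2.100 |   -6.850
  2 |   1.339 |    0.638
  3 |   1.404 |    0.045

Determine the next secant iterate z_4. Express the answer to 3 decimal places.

z_4 = 1.404 − 0.045·(1.404 − 1.339) / (0.045 − 0.638)
   = 1.404 − (0.00292)/(-0.59300) = 1.40893

1.409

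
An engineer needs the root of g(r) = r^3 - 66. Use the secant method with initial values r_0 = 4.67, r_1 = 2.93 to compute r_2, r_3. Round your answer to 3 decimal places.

g(4.67) = 35.84756, g(2.93) = -40.84624
r_2 = 2.93000 − (-40.84624)·(2.93000 − 4.67000) / (-40.84624 − 35.84756) = 2.93000 − (71.07246)/(-76.69381) = 3.85670
g(3.85670) = -8.63474
r_3 = 3.85670 − (-8.63474)·(3.85670 − 2.93000) / (-8.63474 − (-40.84624)) = 3.85670 − (-8.00185)/(32.21150) = 4.10512

3.857, 4.105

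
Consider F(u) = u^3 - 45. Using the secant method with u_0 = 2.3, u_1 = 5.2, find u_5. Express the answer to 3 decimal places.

3.555

F(2.3) = -32.83300, F(5.2) = 95.60800
u_2 = 5.20000 − 95.60800·(5.20000 − 2.30000) / (95.60800 − (-32.83300)) = 5.20000 − (277.26320)/(128.44100) = 3.04132
F(3.04132) = -16.86896
u_3 = 3.04132 − (-16.86896)·(3.04132 − 5.20000) / (-16.86896 − 95.60800) = 3.04132 − (36.41472)/(-112.47696) = 3.36507
F(3.36507) = -6.89493
u_4 = 3.36507 − (-6.89493)·(3.36507 − 3.04132) / (-6.89493 − (-16.86896)) = 3.36507 − (-2.23225)/(9.97404) = 3.58888
F(3.58888) = 1.22489
u_5 = 3.58888 − 1.22489·(3.58888 − 3.36507) / (1.22489 − (-6.89493)) = 3.58888 − (0.27414)/(8.11982) = 3.55512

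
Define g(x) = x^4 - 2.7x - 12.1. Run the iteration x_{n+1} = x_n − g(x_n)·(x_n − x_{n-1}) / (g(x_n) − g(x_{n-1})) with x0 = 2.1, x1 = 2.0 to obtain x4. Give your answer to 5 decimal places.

2.04918

g(2.1) = 1.6781000, g(2.0) = -1.5000000
x2 = 2.0000000 − (-1.5000000)·(2.0000000 − 2.1000000) / (-1.5000000 − 1.6781000) = 2.0000000 − (0.1500000)/(-3.1781000) = 2.0471980
g(2.0471980) = -0.0627885
x3 = 2.0471980 − (-0.0627885)·(2.0471980 − 2.0000000) / (-0.0627885 − (-1.5000000)) = 2.0471980 − (-0.0029635)/(1.4372115) = 2.0492600
g(2.0492600) = 0.0025168
x4 = 2.0492600 − 0.0025168·(2.0492600 − 2.0471980) / (0.0025168 − (-0.0627885)) = 2.0492600 − (0.0000052)/(0.0653054) = 2.0491805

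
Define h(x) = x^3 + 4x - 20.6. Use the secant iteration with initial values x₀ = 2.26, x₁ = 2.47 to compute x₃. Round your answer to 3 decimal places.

2.261

h(2.26) = -0.01682, h(2.47) = 4.34922
x₂ = 2.47000 − 4.34922·(2.47000 − 2.26000) / (4.34922 − (-0.01682)) = 2.47000 − (0.91334)/(4.36605) = 2.26081
h(2.26081) = -0.00118
x₃ = 2.26081 − (-0.00118)·(2.26081 − 2.47000) / (-0.00118 − 4.34922) = 2.26081 − (0.00025)/(-4.35041) = 2.26087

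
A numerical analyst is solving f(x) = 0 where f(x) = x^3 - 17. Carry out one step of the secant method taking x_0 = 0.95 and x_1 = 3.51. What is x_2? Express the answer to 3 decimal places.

f(0.95) = -16.14262, f(3.51) = 26.24355
x_2 = 3.51000 − 26.24355·(3.51000 − 0.95000) / (26.24355 − (-16.14262)) = 3.51000 − (67.18349)/(42.38618) = 1.92497

1.925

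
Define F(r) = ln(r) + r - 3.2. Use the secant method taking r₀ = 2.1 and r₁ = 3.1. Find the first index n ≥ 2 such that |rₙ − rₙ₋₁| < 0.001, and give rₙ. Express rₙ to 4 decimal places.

n = 4, rₙ = 2.3469

F(2.1) = -0.358063, F(3.1) = 1.031402
r₂ = 3.100000 − 1.031402·(1.000000)/(1.389465) = 2.357698;  |Δ| = 0.742302
F(2.357698) = 0.015384
r₃ = 2.357698 − 0.015384·(-0.742302)/(-1.016018) = 2.346459;  |Δ| = 0.011240
F(2.346459) = -0.000634
r₄ = 2.346459 − (-0.000634)·(-0.011240)/(-0.016018) = 2.346904;  |Δ| = 0.000445
|r₄ − r₃| = 0.000445 < 0.001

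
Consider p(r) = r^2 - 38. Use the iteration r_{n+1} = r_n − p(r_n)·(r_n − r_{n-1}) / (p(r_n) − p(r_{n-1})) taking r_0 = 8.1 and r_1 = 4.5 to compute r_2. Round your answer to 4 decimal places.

5.9087

p(8.1) = 27.610000, p(4.5) = -17.750000
r_2 = 4.500000 − (-17.750000)·(4.500000 − 8.100000) / (-17.750000 − 27.610000) = 4.500000 − (63.900000)/(-45.360000) = 5.908730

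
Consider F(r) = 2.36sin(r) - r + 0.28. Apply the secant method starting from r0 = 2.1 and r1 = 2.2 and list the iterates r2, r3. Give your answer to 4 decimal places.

2.1948, 2.1950

F(2.1) = 0.217174, F(2.2) = -0.011948
r2 = 2.200000 − (-0.011948)·(2.200000 − 2.100000) / (-0.011948 − 0.217174) = 2.200000 − (-0.001195)/(-0.229123) = 2.194785
F(2.194785) = 0.000483
r3 = 2.194785 − 0.000483·(2.194785 − 2.200000) / (0.000483 − (-0.011948)) = 2.194785 − (-0.000003)/(0.012432) = 2.194988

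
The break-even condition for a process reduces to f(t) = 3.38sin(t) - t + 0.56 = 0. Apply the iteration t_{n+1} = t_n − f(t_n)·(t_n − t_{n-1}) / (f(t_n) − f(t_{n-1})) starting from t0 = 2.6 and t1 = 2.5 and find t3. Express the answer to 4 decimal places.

f(2.6) = -0.297605, f(2.5) = 0.082836
t2 = 2.500000 − 0.082836·(2.500000 − 2.600000) / (0.082836 − (-0.297605)) = 2.500000 − (-0.008284)/(0.380441) = 2.521774
f(2.521774) = 0.001627
t3 = 2.521774 − 0.001627·(2.521774 − 2.500000) / (0.001627 − 0.082836) = 2.521774 − (0.000035)/(-0.081209) = 2.522210

2.5222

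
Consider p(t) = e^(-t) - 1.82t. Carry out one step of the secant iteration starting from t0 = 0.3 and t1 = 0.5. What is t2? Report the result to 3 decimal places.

p(0.3) = 0.19482, p(0.5) = -0.30347
t2 = 0.50000 − (-0.30347)·(0.50000 − 0.30000) / (-0.30347 − 0.19482) = 0.50000 − (-0.06069)/(-0.49829) = 0.37820

0.378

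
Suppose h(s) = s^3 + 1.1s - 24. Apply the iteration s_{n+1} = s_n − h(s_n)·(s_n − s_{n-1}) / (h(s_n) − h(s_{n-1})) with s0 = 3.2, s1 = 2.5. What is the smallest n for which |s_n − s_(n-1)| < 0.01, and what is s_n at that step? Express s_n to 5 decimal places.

h(3.2) = 12.2880000, h(2.5) = -5.6250000
s2 = 2.5000000 − (-5.6250000)·(-0.7000000)/(-17.9130000) = 2.7198124;  |Δ| = 0.2198124
h(2.7198124) = -0.8887213
s3 = 2.7198124 − (-0.8887213)·(0.2198124)/(4.7362787) = 2.7610583;  |Δ| = 0.0412459
h(2.7610583) = 0.0859347
s4 = 2.7610583 − 0.0859347·(0.0412459)/(0.9746559) = 2.7574217;  |Δ| = 0.0036366
|s4 − s3| = 0.0036366 < 0.01

n = 4, s_n = 2.75742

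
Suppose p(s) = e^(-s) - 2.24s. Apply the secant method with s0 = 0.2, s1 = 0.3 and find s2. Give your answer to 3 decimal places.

p(0.2) = 0.37073, p(0.3) = 0.06882
s2 = 0.30000 − 0.06882·(0.30000 − 0.20000) / (0.06882 − 0.37073) = 0.30000 − (0.00688)/(-0.30191) = 0.32279

0.323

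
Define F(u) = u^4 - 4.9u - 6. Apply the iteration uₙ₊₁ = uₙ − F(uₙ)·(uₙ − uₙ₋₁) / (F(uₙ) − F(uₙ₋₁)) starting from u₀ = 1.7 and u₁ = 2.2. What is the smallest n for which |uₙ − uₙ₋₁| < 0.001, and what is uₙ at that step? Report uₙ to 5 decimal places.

F(1.7) = -5.9779000, F(2.2) = 6.6456000
u₂ = 2.2000000 − 6.6456000·(0.5000000)/(12.6235000) = 1.9367766;  |Δ| = 0.2632234
F(1.9367766) = -1.4194260
u₃ = 1.9367766 − (-1.4194260)·(-0.2632234)/(-8.0650260) = 1.9831034;  |Δ| = 0.0463267
F(1.9831034) = -0.2510858
u₄ = 1.9831034 − (-0.2510858)·(0.0463267)/(1.1683402) = 1.9930593;  |Δ| = 0.0099560
F(1.9930593) = 0.0130615
u₅ = 1.9930593 − 0.0130615·(0.0099560)/(0.2641472) = 1.9925670;  |Δ| = 0.0004923
|u₅ − u₄| = 0.0004923 < 0.001

n = 5, uₙ = 1.99257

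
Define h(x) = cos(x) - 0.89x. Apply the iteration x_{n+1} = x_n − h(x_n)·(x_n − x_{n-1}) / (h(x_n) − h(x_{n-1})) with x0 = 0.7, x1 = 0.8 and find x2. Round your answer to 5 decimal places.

h(0.7) = 0.1418422, h(0.8) = -0.0152933
x2 = 0.8000000 − (-0.0152933)·(0.8000000 − 0.7000000) / (-0.0152933 − 0.1418422) = 0.8000000 − (-0.0015293)/(-0.1571355) = 0.7902674

0.79027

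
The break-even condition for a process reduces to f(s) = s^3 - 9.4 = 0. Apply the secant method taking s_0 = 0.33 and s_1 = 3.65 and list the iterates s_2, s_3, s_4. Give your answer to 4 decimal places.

0.9698, 1.4466, 2.8832

f(0.33) = -9.364063, f(3.65) = 39.227125
s_2 = 3.650000 − 39.227125·(3.650000 − 0.330000) / (39.227125 − (-9.364063)) = 3.650000 − (130.234055)/(48.591188) = 0.969801
f(0.969801) = -8.487889
s_3 = 0.969801 − (-8.487889)·(0.969801 − 3.650000) / (-8.487889 − 39.227125) = 0.969801 − (22.749231)/(-47.715014) = 1.446574
f(1.446574) = -6.372934
s_4 = 1.446574 − (-6.372934)·(1.446574 − 0.969801) / (-6.372934 − (-8.487889)) = 1.446574 − (-3.038443)/(2.114955) = 2.883220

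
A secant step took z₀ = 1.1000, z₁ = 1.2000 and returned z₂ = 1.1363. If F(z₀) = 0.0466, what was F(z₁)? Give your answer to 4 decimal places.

The secant line through (1.1000, 0.0466) and (1.2000, F(z₁)) crosses zero at z₂ = 1.1363.
So (1.1000, 0.0466), (1.2000, F(z₁)), (1.1363, 0) are collinear:
F(z₁) = 0.0466 · (1.2000 − 1.1363) / (1.1000 − 1.1363) = 0.0466 · (0.063700)/(-0.036300) = -0.081775

-0.0818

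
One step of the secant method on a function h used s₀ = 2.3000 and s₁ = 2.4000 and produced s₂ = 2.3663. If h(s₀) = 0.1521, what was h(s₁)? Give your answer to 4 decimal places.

The secant line through (2.3000, 0.1521) and (2.4000, h(s₁)) crosses zero at s₂ = 2.3663.
So (2.3000, 0.1521), (2.4000, h(s₁)), (2.3663, 0) are collinear:
h(s₁) = 0.1521 · (2.4000 − 2.3663) / (2.3000 − 2.3663) = 0.1521 · (0.033700)/(-0.066300) = -0.077312

-0.0773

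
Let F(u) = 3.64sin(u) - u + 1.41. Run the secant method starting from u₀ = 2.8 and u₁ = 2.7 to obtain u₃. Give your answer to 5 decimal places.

2.76127

F(2.8) = -0.1706431, F(2.7) = 0.2656628
u₂ = 2.7000000 − 0.2656628·(2.7000000 − 2.8000000) / (0.2656628 − (-0.1706431)) = 2.7000000 − (-0.0265663)/(0.4363059) = 2.7608891
F(2.7608891) = 0.0016393
u₃ = 2.7608891 − 0.0016393·(2.7608891 − 2.7000000) / (0.0016393 − 0.2656628) = 2.7608891 − (0.0000998)/(-0.2640235) = 2.7612672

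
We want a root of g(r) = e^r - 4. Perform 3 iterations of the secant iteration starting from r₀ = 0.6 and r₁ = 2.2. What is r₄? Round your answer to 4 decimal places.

g(0.6) = -2.177881, g(2.2) = 5.025013
r₂ = 2.200000 − 5.025013·(2.200000 − 0.600000) / (5.025013 − (-2.177881)) = 2.200000 − (8.040022)/(7.202895) = 1.083779
g(1.083779) = -1.044171
r₃ = 1.083779 − (-1.044171)·(1.083779 − 2.200000) / (-1.044171 − 5.025013) = 1.083779 − (1.165526)/(-6.069185) = 1.275819
g(1.275819) = -0.418366
r₄ = 1.275819 − (-0.418366)·(1.275819 − 1.083779) / (-0.418366 − (-1.044171)) = 1.275819 − (-0.080343)/(0.625805) = 1.404203

1.4042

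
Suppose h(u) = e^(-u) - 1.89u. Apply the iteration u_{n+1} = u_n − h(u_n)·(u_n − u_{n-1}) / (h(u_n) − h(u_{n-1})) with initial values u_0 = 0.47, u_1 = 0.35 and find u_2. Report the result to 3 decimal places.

h(0.47) = -0.26330, h(0.35) = 0.04319
u_2 = 0.35000 − 0.04319·(0.35000 − 0.47000) / (0.04319 − (-0.26330)) = 0.35000 − (-0.00518)/(0.30649) = 0.36691

0.367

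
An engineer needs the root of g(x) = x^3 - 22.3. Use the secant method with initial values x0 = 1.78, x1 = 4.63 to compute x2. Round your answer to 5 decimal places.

g(1.78) = -16.6602480, g(4.63) = 76.9528470
x2 = 4.6300000 − 76.9528470·(4.6300000 − 1.7800000) / (76.9528470 − (-16.6602480)) = 4.6300000 − (219.3156139)/(93.6130950) = 2.2872122

2.28721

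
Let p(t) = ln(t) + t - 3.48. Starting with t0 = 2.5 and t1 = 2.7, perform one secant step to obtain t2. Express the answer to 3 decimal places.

2.546

p(2.5) = -0.06371, p(2.7) = 0.21325
t2 = 2.70000 − 0.21325·(2.70000 − 2.50000) / (0.21325 − (-0.06371)) = 2.70000 − (0.04265)/(0.27696) = 2.54601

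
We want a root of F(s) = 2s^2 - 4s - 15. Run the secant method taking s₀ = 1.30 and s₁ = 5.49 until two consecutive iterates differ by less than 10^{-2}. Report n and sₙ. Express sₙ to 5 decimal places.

n = 6, sₙ = 3.91547

F(1.30) = -16.8200000, F(5.49) = 23.3202000
s₂ = 5.4900000 − 23.3202000·(4.1900000)/(40.1402000) = 3.0557411;  |Δ| = 2.4342589
F(3.0557411) = -8.5478568
s₃ = 3.0557411 − (-8.5478568)·(-2.4342589)/(-31.8680568) = 3.7086738;  |Δ| = 0.6529327
F(3.7086738) = -2.3261722
s₄ = 3.7086738 − (-2.3261722)·(0.6529327)/(6.2216846) = 3.9527932;  |Δ| = 0.2441194
F(3.9527932) = 0.4379756
s₅ = 3.9527932 − 0.4379756·(0.2441194)/(2.7641478) = 3.9141128;  |Δ| = 0.0386804
F(3.9141128) = -0.0158929
s₆ = 3.9141128 − (-0.0158929)·(-0.0386804)/(-0.4538686) = 3.9154673;  |Δ| = 0.0013545
|s₆ − s₅| = 0.0013545 < 10^{-2}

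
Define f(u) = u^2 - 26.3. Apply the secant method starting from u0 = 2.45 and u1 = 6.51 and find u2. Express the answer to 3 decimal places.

f(2.45) = -20.29750, f(6.51) = 16.08010
u2 = 6.51000 − 16.08010·(6.51000 − 2.45000) / (16.08010 − (-20.29750)) = 6.51000 − (65.28521)/(36.37760) = 4.71535

4.715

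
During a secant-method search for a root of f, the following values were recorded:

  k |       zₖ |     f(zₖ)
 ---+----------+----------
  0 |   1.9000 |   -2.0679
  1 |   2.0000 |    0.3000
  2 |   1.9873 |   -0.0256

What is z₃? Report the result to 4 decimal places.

z₃ = 1.9873 − (-0.0256)·(1.9873 − 2.0000) / (-0.0256 − 0.3000)
   = 1.9873 − (0.000325)/(-0.325600) = 1.988299

1.9883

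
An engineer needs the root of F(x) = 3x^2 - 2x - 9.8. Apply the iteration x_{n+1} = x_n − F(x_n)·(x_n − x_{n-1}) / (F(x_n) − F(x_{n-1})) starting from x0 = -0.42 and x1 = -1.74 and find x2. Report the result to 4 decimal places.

F(-0.42) = -8.430800, F(-1.74) = 2.762800
x2 = -1.740000 − 2.762800·(-1.740000 − (-0.420000)) / (2.762800 − (-8.430800)) = -1.740000 − (-3.646896)/(11.193600) = -1.414198

-1.4142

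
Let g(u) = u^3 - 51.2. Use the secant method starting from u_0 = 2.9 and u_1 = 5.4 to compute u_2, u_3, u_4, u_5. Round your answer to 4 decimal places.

g(2.9) = -26.811000, g(5.4) = 106.264000
u_2 = 5.400000 − 106.264000·(5.400000 − 2.900000) / (106.264000 − (-26.811000)) = 5.400000 − (265.660000)/(133.075000) = 3.403682
g(3.403682) = -11.768165
u_3 = 3.403682 − (-11.768165)·(3.403682 − 5.400000) / (-11.768165 − 106.264000) = 3.403682 − (23.492999)/(-118.032165) = 3.602721
g(3.602721) = -4.438124
u_4 = 3.602721 − (-4.438124)·(3.602721 − 3.403682) / (-4.438124 − (-11.768165)) = 3.602721 − (-0.883360)/(7.330041) = 3.723233
g(3.723233) = 0.413196
u_5 = 3.723233 − 0.413196·(3.723233 − 3.602721) / (0.413196 − (-4.438124)) = 3.723233 − (0.049795)/(4.851321) = 3.712969

3.4037, 3.6027, 3.7232, 3.7130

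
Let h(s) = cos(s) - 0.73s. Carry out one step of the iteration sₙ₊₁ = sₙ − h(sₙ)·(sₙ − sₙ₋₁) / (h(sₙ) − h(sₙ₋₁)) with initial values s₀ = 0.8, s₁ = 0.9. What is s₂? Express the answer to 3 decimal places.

0.876

h(0.8) = 0.11271, h(0.9) = -0.03539
s₂ = 0.90000 − (-0.03539)·(0.90000 − 0.80000) / (-0.03539 − 0.11271) = 0.90000 − (-0.00354)/(-0.14810) = 0.87610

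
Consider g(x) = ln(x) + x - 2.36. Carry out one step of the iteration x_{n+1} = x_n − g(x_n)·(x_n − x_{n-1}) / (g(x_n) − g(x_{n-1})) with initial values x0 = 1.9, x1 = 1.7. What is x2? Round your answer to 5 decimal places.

1.78314

g(1.9) = 0.1818539, g(1.7) = -0.1293717
x2 = 1.7000000 − (-0.1293717)·(1.7000000 − 1.9000000) / (-0.1293717 − 0.1818539) = 1.7000000 − (0.0258743)/(-0.3112256) = 1.7831369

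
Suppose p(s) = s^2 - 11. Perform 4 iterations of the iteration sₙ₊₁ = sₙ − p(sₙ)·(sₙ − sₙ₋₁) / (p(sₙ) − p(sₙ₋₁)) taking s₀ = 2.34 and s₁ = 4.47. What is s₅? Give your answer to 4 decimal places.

3.3166

p(2.34) = -5.524400, p(4.47) = 8.980900
s₂ = 4.470000 − 8.980900·(4.470000 − 2.340000) / (8.980900 − (-5.524400)) = 4.470000 − (19.129317)/(14.505300) = 3.151219
p(3.151219) = -1.069820
s₃ = 3.151219 − (-1.069820)·(3.151219 − 4.470000) / (-1.069820 − 8.980900) = 3.151219 − (1.410859)/(-10.050720) = 3.291593
p(3.291593) = -0.165418
s₄ = 3.291593 − (-0.165418)·(3.291593 − 3.151219) / (-0.165418 − (-1.069820)) = 3.291593 − (-0.023220)/(0.904402) = 3.317267
p(3.317267) = 0.004263
s₅ = 3.317267 − 0.004263·(3.317267 − 3.291593) / (0.004263 − (-0.165418)) = 3.317267 − (0.000109)/(0.169681) = 3.316622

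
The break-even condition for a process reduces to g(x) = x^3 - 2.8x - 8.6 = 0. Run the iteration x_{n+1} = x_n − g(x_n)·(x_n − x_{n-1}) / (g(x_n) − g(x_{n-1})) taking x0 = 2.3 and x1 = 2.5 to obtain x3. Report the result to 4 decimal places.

2.4984

g(2.3) = -2.873000, g(2.5) = 0.025000
x2 = 2.500000 − 0.025000·(2.500000 − 2.300000) / (0.025000 − (-2.873000)) = 2.500000 − (0.005000)/(2.898000) = 2.498275
g(2.498275) = -0.002497
x3 = 2.498275 − (-0.002497)·(2.498275 − 2.500000) / (-0.002497 − 0.025000) = 2.498275 − (0.000004)/(-0.027497) = 2.498431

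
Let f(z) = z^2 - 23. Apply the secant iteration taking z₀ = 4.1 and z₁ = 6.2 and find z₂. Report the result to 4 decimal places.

f(4.1) = -6.190000, f(6.2) = 15.440000
z₂ = 6.200000 − 15.440000·(6.200000 − 4.100000) / (15.440000 − (-6.190000)) = 6.200000 − (32.424000)/(21.630000) = 4.700971

4.7010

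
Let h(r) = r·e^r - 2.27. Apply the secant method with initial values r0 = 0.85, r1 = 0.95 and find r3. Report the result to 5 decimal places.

h(0.85) = -0.2813002, h(0.95) = 0.1864242
r2 = 0.9500000 − 0.1864242·(0.9500000 − 0.8500000) / (0.1864242 − (-0.2813002)) = 0.9500000 − (0.0186424)/(0.4677244) = 0.9101423
h(0.9101423) = -0.0085912
r3 = 0.9101423 − (-0.0085912)·(0.9101423 − 0.9500000) / (-0.0085912 − 0.1864242) = 0.9101423 − (0.0003424)/(-0.1950154) = 0.9118982

0.91190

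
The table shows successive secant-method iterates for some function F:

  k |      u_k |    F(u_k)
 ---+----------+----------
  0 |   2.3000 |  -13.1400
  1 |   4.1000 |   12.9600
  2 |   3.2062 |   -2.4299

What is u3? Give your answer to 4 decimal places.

u3 = 3.2062 − (-2.4299)·(3.2062 − 4.1000) / (-2.4299 − 12.9600)
   = 3.2062 − (2.171845)/(-15.389900) = 3.347321

3.3473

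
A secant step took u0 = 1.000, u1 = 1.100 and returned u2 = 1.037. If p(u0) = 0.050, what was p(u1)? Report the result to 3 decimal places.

The secant line through (1.000, 0.050) and (1.100, p(u1)) crosses zero at u2 = 1.037.
So (1.000, 0.050), (1.100, p(u1)), (1.037, 0) are collinear:
p(u1) = 0.050 · (1.100 − 1.037) / (1.000 − 1.037) = 0.050 · (0.06300)/(-0.03700) = -0.08514

-0.085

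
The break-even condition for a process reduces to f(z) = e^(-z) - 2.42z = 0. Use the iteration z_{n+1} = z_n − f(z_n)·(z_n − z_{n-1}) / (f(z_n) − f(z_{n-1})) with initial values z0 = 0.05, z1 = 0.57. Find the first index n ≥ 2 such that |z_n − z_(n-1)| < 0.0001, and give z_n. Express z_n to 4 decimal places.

f(0.05) = 0.830229, f(0.57) = -0.813875
z2 = 0.570000 − (-0.813875)·(0.520000)/(-1.644104) = 0.312586;  |Δ| = 0.257414
f(0.312586) = -0.024907
z3 = 0.312586 − (-0.024907)·(-0.257414)/(0.788968) = 0.304460;  |Δ| = 0.008126
f(0.304460) = 0.000728
z4 = 0.304460 − 0.000728·(-0.008126)/(0.025634) = 0.304691;  |Δ| = 0.000231
f(0.304691) = -0.000001
z5 = 0.304691 − (-0.000001)·(0.000231)/(-0.000728) = 0.304691;  |Δ| = 0.000000
|z5 − z4| = 0.000000 < 0.0001

n = 5, z_n = 0.3047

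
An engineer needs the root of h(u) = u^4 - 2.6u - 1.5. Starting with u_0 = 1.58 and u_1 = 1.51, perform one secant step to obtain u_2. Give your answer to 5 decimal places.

h(1.58) = 0.6240130, h(1.51) = -0.2271440
u_2 = 1.5100000 − (-0.2271440)·(1.5100000 − 1.5800000) / (-0.2271440 − 0.6240130) = 1.5100000 − (0.0159001)/(-0.8511570) = 1.5286805

1.52868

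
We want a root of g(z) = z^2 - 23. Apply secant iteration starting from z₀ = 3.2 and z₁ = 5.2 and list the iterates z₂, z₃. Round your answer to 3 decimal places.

g(3.2) = -12.76000, g(5.2) = 4.04000
z₂ = 5.20000 − 4.04000·(5.20000 − 3.20000) / (4.04000 − (-12.76000)) = 5.20000 − (8.08000)/(16.80000) = 4.71905
g(4.71905) = -0.73059
z₃ = 4.71905 − (-0.73059)·(4.71905 − 5.20000) / (-0.73059 − 4.04000) = 4.71905 − (0.35138)/(-4.77059) = 4.79270

4.719, 4.793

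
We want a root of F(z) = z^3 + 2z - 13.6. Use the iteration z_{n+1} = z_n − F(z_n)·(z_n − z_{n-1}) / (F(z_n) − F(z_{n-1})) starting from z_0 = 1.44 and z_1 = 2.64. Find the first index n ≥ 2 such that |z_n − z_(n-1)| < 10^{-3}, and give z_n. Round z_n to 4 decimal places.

n = 6, z_n = 2.1091

F(1.44) = -7.734016, F(2.64) = 10.079744
z_2 = 2.640000 − 10.079744·(1.200000)/(17.813760) = 1.960992;  |Δ| = 0.679008
F(1.960992) = -2.137047
z_3 = 1.960992 − (-2.137047)·(-0.679008)/(-12.216791) = 2.079769;  |Δ| = 0.118777
F(2.079769) = -0.444555
z_4 = 2.079769 − (-0.444555)·(0.118777)/(1.692492) = 2.110967;  |Δ| = 0.031198
F(2.110967) = 0.028784
z_5 = 2.110967 − 0.028784·(0.031198)/(0.473339) = 2.109070;  |Δ| = 0.001897
F(2.109070) = -0.000350
z_6 = 2.109070 − (-0.000350)·(-0.001897)/(-0.029134) = 2.109092;  |Δ| = 0.000023
|z_6 − z_5| = 0.000023 < 10^{-3}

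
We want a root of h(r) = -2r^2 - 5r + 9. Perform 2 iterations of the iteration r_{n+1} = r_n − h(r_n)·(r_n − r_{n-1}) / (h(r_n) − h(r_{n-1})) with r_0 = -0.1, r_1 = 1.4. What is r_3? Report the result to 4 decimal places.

h(-0.1) = 9.480000, h(1.4) = -1.920000
r_2 = 1.400000 − (-1.920000)·(1.400000 − (-0.100000)) / (-1.920000 − 9.480000) = 1.400000 − (-2.880000)/(-11.400000) = 1.147368
h(1.147368) = 0.630249
r_3 = 1.147368 − 0.630249·(1.147368 − 1.400000) / (0.630249 − (-1.920000)) = 1.147368 − (-0.159221)/(2.550249) = 1.209802

1.2098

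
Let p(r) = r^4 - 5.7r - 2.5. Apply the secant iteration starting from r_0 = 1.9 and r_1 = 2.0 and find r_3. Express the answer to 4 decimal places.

1.9134

p(1.9) = -0.297900, p(2.0) = 2.100000
r_2 = 2.000000 − 2.100000·(2.000000 − 1.900000) / (2.100000 − (-0.297900)) = 2.000000 − (0.210000)/(2.397900) = 1.912423
p(1.912423) = -0.024508
r_3 = 1.912423 − (-0.024508)·(1.912423 − 2.000000) / (-0.024508 − 2.100000) = 1.912423 − (0.002146)/(-2.124508) = 1.913434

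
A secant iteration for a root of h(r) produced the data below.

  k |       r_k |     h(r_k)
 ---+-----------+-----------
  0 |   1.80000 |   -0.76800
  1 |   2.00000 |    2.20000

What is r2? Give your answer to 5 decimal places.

1.85175

r2 = 2.00000 − 2.20000·(2.00000 − 1.80000) / (2.20000 − (-0.76800))
   = 2.00000 − (0.4400000)/(2.9680000) = 1.8517520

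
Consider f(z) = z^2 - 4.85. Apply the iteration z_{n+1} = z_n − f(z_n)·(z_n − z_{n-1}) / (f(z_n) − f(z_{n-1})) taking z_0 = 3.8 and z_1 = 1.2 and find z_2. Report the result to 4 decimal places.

f(3.8) = 9.590000, f(1.2) = -3.410000
z_2 = 1.200000 − (-3.410000)·(1.200000 − 3.800000) / (-3.410000 − 9.590000) = 1.200000 − (8.866000)/(-13.000000) = 1.882000

1.8820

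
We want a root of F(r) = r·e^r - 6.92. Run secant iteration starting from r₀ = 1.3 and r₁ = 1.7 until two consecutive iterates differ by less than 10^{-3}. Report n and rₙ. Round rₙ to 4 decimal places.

n = 5, rₙ = 1.5174

F(1.3) = -2.149914, F(1.7) = 2.385711
r₂ = 1.700000 − 2.385711·(0.400000)/(4.535625) = 1.489602;  |Δ| = 0.210398
F(1.489602) = -0.313118
r₃ = 1.489602 − (-0.313118)·(-0.210398)/(-2.698829) = 1.514013;  |Δ| = 0.024410
F(1.514013) = -0.038914
r₄ = 1.514013 − (-0.038914)·(0.024410)/(0.274204) = 1.517477;  |Δ| = 0.003464
F(1.517477) = 0.000764
r₅ = 1.517477 − 0.000764·(0.003464)/(0.039679) = 1.517410;  |Δ| = 0.000067
|r₅ − r₄| = 0.000067 < 10^{-3}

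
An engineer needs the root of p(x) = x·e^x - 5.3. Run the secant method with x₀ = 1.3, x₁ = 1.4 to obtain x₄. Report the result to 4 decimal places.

1.3601

p(1.3) = -0.529914, p(1.4) = 0.377280
x₂ = 1.400000 − 0.377280·(1.400000 − 1.300000) / (0.377280 − (-0.529914)) = 1.400000 − (0.037728)/(0.907194) = 1.358412
p(1.358412) = -0.015758
x₃ = 1.358412 − (-0.015758)·(1.358412 − 1.400000) / (-0.015758 − 0.377280) = 1.358412 − (0.000655)/(-0.393038) = 1.360080
p(1.360080) = -0.000443
x₄ = 1.360080 − (-0.000443)·(1.360080 − 1.358412) / (-0.000443 − (-0.015758)) = 1.360080 − (-0.000001)/(0.015315) = 1.360128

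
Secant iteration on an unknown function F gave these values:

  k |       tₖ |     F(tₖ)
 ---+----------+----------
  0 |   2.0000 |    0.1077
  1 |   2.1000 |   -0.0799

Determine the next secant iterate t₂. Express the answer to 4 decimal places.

t₂ = 2.1000 − (-0.0799)·(2.1000 − 2.0000) / (-0.0799 − 0.1077)
   = 2.1000 − (-0.007990)/(-0.187600) = 2.057409

2.0574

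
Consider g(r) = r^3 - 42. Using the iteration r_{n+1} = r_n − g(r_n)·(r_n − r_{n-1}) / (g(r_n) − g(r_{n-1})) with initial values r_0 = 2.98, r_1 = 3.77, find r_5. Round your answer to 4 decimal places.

3.4760

g(2.98) = -15.536408, g(3.77) = 11.582633
r_2 = 3.770000 − 11.582633·(3.770000 − 2.980000) / (11.582633 − (-15.536408)) = 3.770000 − (9.150280)/(27.119041) = 3.432588
g(3.432588) = -1.554969
r_3 = 3.432588 − (-1.554969)·(3.432588 − 3.770000) / (-1.554969 − 11.582633) = 3.432588 − (0.524665)/(-13.137602) = 3.472524
g(3.472524) = -0.126820
r_4 = 3.472524 − (-0.126820)·(3.472524 − 3.432588) / (-0.126820 − (-1.554969)) = 3.472524 − (-0.005065)/(1.428148) = 3.476071
g(3.476071) = 0.001601
r_5 = 3.476071 − 0.001601·(3.476071 − 3.472524) / (0.001601 − (-0.126820)) = 3.476071 − (0.000006)/(0.128421) = 3.476027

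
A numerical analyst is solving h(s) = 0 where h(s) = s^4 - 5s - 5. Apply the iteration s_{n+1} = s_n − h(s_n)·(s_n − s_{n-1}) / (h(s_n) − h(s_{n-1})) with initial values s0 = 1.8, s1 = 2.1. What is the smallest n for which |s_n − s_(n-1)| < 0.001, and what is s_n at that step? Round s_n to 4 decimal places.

h(1.8) = -3.502400, h(2.1) = 3.948100
s2 = 2.100000 − 3.948100·(0.300000)/(7.450500) = 1.941027;  |Δ| = 0.158973
h(1.941027) = -0.510438
s3 = 1.941027 − (-0.510438)·(-0.158973)/(-4.458538) = 1.959227;  |Δ| = 0.018200
h(1.959227) = -0.061515
s4 = 1.959227 − (-0.061515)·(0.018200)/(0.448923) = 1.961721;  |Δ| = 0.002494
h(1.961721) = 0.001182
s5 = 1.961721 − 0.001182·(0.002494)/(0.062697) = 1.961674;  |Δ| = 0.000047
|s5 − s4| = 0.000047 < 0.001

n = 5, s_n = 1.9617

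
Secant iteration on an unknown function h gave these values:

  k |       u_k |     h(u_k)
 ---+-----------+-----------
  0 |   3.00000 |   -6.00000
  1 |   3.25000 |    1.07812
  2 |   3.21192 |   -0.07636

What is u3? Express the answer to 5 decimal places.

u3 = 3.21192 − (-0.07636)·(3.21192 − 3.25000) / (-0.07636 − 1.07812)
   = 3.21192 − (0.0029078)/(-1.1544800) = 3.2144387

3.21444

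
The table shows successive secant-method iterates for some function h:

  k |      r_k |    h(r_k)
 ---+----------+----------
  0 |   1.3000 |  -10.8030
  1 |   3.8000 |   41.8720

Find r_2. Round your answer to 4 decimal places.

r_2 = 3.8000 − 41.8720·(3.8000 − 1.3000) / (41.8720 − (-10.8030))
   = 3.8000 − (104.680000)/(52.675000) = 1.812720

1.8127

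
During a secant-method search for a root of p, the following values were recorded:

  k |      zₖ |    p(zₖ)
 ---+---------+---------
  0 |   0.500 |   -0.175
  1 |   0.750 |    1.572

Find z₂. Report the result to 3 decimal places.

0.525

z₂ = 0.750 − 1.572·(0.750 − 0.500) / (1.572 − (-0.175))
   = 0.750 − (0.39300)/(1.74700) = 0.52504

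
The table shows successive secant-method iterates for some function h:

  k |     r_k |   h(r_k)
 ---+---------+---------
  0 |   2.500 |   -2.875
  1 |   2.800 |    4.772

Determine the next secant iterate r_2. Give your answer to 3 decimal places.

2.613

r_2 = 2.800 − 4.772·(2.800 − 2.500) / (4.772 − (-2.875))
   = 2.800 − (1.43160)/(7.64700) = 2.61279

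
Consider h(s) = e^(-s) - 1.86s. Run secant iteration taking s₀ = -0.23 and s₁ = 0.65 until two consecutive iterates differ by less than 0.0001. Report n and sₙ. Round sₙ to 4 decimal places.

n = 5, sₙ = 0.3710

h(-0.23) = 1.686400, h(0.65) = -0.686954
s₂ = 0.650000 − (-0.686954)·(0.880000)/(-2.373354) = 0.395289;  |Δ| = 0.254711
h(0.395289) = -0.061752
s₃ = 0.395289 − (-0.061752)·(-0.254711)/(0.625202) = 0.370131;  |Δ| = 0.025158
h(0.370131) = 0.002201
s₄ = 0.370131 − 0.002201·(-0.025158)/(0.063953) = 0.370997;  |Δ| = 0.000866
h(0.370997) = -0.000007
s₅ = 0.370997 − (-0.000007)·(0.000866)/(-0.002208) = 0.370994;  |Δ| = 0.000003
|s₅ − s₄| = 0.000003 < 0.0001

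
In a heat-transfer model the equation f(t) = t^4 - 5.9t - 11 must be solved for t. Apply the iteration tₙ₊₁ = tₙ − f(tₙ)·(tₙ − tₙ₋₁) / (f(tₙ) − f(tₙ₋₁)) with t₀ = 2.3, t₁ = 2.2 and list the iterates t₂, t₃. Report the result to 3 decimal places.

2.214, 2.215

f(2.3) = 3.41410, f(2.2) = -0.55440
t₂ = 2.20000 − (-0.55440)·(2.20000 − 2.30000) / (-0.55440 − 3.41410) = 2.20000 − (0.05544)/(-3.96850) = 2.21397
f(2.21397) = -0.03612
t₃ = 2.21397 − (-0.03612)·(2.21397 − 2.20000) / (-0.03612 − (-0.55440)) = 2.21397 − (-0.00050)/(0.51828) = 2.21494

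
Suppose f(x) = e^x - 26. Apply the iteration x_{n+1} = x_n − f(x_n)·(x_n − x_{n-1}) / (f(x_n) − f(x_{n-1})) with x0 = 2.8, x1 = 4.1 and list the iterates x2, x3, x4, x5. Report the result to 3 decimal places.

f(2.8) = -9.55535, f(4.1) = 34.34029
x2 = 4.10000 − 34.34029·(4.10000 − 2.80000) / (34.34029 − (-9.55535)) = 4.10000 − (44.64237)/(43.89564) = 3.08299
f(3.08299) = -4.17648
x3 = 3.08299 − (-4.17648)·(3.08299 − 4.10000) / (-4.17648 − 34.34029) = 3.08299 − (4.24752)/(-38.51676) = 3.19327
f(3.19327) = -1.63212
x4 = 3.19327 − (-1.63212)·(3.19327 − 3.08299) / (-1.63212 − (-4.17648)) = 3.19327 − (-0.17999)/(2.54435) = 3.26401
f(3.26401) = 0.15408
x5 = 3.26401 − 0.15408·(3.26401 − 3.19327) / (0.15408 − (-1.63212)) = 3.26401 − (0.01090)/(1.78620) = 3.25790

3.083, 3.193, 3.264, 3.258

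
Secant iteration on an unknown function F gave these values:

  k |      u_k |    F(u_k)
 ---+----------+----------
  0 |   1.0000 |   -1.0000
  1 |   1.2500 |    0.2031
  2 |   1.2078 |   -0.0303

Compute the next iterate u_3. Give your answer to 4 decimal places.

1.2133

u_3 = 1.2078 − (-0.0303)·(1.2078 − 1.2500) / (-0.0303 − 0.2031)
   = 1.2078 − (0.001279)/(-0.233400) = 1.213278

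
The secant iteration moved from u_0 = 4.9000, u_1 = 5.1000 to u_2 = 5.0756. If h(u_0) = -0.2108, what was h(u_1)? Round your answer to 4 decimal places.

The secant line through (4.9000, -0.2108) and (5.1000, h(u_1)) crosses zero at u_2 = 5.0756.
So (4.9000, -0.2108), (5.1000, h(u_1)), (5.0756, 0) are collinear:
h(u_1) = -0.2108 · (5.1000 − 5.0756) / (4.9000 − 5.0756) = -0.2108 · (0.024400)/(-0.175600) = 0.029291

0.0293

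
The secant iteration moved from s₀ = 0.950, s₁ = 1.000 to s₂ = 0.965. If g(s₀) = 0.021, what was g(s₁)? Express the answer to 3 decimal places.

The secant line through (0.950, 0.021) and (1.000, g(s₁)) crosses zero at s₂ = 0.965.
So (0.950, 0.021), (1.000, g(s₁)), (0.965, 0) are collinear:
g(s₁) = 0.021 · (1.000 − 0.965) / (0.950 − 0.965) = 0.021 · (0.03500)/(-0.01500) = -0.04900

-0.049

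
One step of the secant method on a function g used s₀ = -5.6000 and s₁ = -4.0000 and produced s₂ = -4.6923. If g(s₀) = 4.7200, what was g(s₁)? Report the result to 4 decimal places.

-3.5999

The secant line through (-5.6000, 4.7200) and (-4.0000, g(s₁)) crosses zero at s₂ = -4.6923.
So (-5.6000, 4.7200), (-4.0000, g(s₁)), (-4.6923, 0) are collinear:
g(s₁) = 4.7200 · (-4.0000 − (-4.6923)) / (-5.6000 − (-4.6923)) = 4.7200 · (0.692300)/(-0.907700) = -3.599929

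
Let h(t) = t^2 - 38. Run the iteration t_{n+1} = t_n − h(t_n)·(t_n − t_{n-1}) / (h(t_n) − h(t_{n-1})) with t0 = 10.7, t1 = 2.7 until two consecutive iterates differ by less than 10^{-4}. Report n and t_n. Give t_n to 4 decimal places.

n = 7, t_n = 6.1644

h(10.7) = 76.490000, h(2.7) = -30.710000
t2 = 2.700000 − (-30.710000)·(-8.000000)/(-107.200000) = 4.991791;  |Δ| = 2.291791
h(4.991791) = -13.082022
t3 = 4.991791 − (-13.082022)·(2.291791)/(17.627978) = 6.692568;  |Δ| = 1.700777
h(6.692568) = 6.790469
t4 = 6.692568 − 6.790469·(1.700777)/(19.872491) = 6.111409;  |Δ| = 0.581159
h(6.111409) = -0.650676
t5 = 6.111409 − (-0.650676)·(-0.581159)/(-7.441145) = 6.162228;  |Δ| = 0.050818
h(6.162228) = -0.026951
t6 = 6.162228 − (-0.026951)·(0.050818)/(0.623725) = 6.164423;  |Δ| = 0.002196
h(6.164423) = 0.000116
t7 = 6.164423 − 0.000116·(0.002196)/(0.027067) = 6.164414;  |Δ| = 0.000009
|t7 − t6| = 0.000009 < 10^{-4}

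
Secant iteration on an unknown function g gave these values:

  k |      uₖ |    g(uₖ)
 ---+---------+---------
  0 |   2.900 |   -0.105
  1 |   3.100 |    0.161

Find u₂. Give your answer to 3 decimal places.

u₂ = 3.100 − 0.161·(3.100 − 2.900) / (0.161 − (-0.105))
   = 3.100 − (0.03220)/(0.26600) = 2.97895

2.979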